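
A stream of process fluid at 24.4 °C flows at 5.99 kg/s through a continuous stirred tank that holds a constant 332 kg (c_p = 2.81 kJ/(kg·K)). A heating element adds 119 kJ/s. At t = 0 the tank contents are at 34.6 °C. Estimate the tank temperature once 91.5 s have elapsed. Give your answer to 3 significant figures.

First-law balance (no shaft work): M c_p dT/dt = ṁ c_p (T_in − T) + 119.
Rearrange: dT/dt = (T_ss − T)/τ with τ = M/ṁ = 55.426 s and T_ss = T_in + Q̇/(ṁ c_p) = 31.470 °C.
Integrating: T(t) = T_ss + (T₀ − T_ss) e^(−t/τ).
T(91.5) = 31.470 + (3.1301)·e^(−91.5/55.426) = 31.470 + (3.1301)·0.19189 = 32.071 °C.

32.1 °C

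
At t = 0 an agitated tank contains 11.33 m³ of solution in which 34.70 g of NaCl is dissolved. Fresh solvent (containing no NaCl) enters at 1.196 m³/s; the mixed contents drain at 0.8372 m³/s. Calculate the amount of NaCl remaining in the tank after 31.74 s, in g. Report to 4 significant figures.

Let m(t) be the amount of NaCl. Volume: V(t) = V₀ + (Q_in − Q_out) t = 11.33 + 0.358800 t; V(31.74) = 22.7183 m³.
Species balance (pure solvent in): dm/dt = −Q_out · m/V(t).
dm/m = −Q_out dt/(V₀ + 0.358800 t); integrating gives ln(m/m₀) = −(Q_out/(Q_in−Q_out)) ln(V/V₀).
m = m₀ (V₀/V)^(Q_out/(Q_in−Q_out)) = 34.70 × (11.33/22.7183)^(2.33333) = 6.84419 g.

6.844 g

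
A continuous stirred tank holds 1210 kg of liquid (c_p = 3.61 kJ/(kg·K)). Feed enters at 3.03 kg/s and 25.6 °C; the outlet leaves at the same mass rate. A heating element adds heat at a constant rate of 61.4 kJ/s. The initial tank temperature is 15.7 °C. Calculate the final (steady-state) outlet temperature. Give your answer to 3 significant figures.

Unsteady energy balance on the tank contents: M c_p dT/dt = ṁ c_p (T_in − T) + 61.4.
At steady state dT/dt = 0 ⇒ T_ss = T_in + Q̇/(ṁ c_p) = 25.6 + 61.4/(3.03·3.61) = 31.213 °C.

31.2 °C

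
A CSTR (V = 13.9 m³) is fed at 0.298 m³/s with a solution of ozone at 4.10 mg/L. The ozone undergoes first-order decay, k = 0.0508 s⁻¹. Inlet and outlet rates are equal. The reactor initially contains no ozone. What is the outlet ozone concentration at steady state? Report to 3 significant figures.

Accumulation = in − out − consumed: V dC/dt = Q C_in − Q C − k V C.
Steady state (dC/dt = 0): C_ss = Q C_in/(Q + kV) = C_in/(1 + kV/Q).
C_ss = 0.298·4.10/(0.298 + 0.0508·13.9) = 1.2218/1.0041 = 1.2168 mg/L.

1.22 mg/L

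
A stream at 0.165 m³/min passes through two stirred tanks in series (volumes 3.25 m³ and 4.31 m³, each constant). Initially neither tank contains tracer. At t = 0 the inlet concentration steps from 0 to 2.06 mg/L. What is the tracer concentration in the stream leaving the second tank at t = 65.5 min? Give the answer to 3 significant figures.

Species balance on tank i: dCᵢ/dt = (Cᵢ₋₁ − Cᵢ)/τᵢ with τᵢ = Vᵢ/Q.
τ₁ = 3.25/0.165 = 19.697 min; τ₂ = 4.31/0.165 = 26.121 min.
Tank 1: C₁ = C_in(1 − e^(−t/τ₁)). Tank 2 (τ₁ ≠ τ₂): C₂ = C_in[1 − (τ₁ e^(−t/τ₁) − τ₂ e^(−t/τ₂))/(τ₁ − τ₂)].
At t = 65.5: e^(−t/τ₁) = 0.035959, e^(−t/τ₂) = 0.081468.
C₂ = 2.06·[1 − (19.697·0.035959 − 26.121·0.081468)/(-6.4242)] = 2.06·0.77900 = 1.6047 mg/L.

1.60 mg/L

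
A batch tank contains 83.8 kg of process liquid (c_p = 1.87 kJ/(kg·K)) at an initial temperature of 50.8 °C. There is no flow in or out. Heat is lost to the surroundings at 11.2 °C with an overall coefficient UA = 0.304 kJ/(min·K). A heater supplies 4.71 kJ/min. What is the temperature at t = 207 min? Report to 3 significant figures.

M c_p dT/dt = −UA(T − T_amb) + Q̇.
dT/dt = (T_ss − T)/τ with T_ss = T_amb + Q̇/UA = 11.2 + 4.71/0.304 = 26.693 °C, τ = M c_p/UA = 83.8·1.87/0.304 = 515.48 min.
Solution: T(t) = T_ss + (T₀ − T_ss) e^(−t/τ).
T(207) = 26.693 + (24.107)·0.66927 = 42.827 °C.

42.8 °C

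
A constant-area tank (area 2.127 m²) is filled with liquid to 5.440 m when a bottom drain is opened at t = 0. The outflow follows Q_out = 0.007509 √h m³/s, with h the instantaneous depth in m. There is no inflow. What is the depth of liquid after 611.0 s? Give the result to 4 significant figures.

1.572 m

Accumulation of liquid (constant cross-section A): A dh/dt = −0.007509 √h.
This is separable: 2 d(√h)/dt = −0.007509/A, so √h = √h₀ − (0.007509/(2A)) t.
√h = √5.440 − 0.007509·611.0/(2·2.127) = 2.33238 − 1.07851 = 1.25387.
h = 1.25387² = 1.57218 m.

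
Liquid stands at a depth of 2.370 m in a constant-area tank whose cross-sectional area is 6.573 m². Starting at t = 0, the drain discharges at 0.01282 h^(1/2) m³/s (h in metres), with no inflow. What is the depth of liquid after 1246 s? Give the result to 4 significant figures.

0.1052 m

With no inflow, A dh/dt = −0.01282 √h.
This is separable: 2 d(√h)/dt = −0.01282/A, so √h = √h₀ − (0.01282/(2A)) t.
√h = √2.370 − 0.01282·1246/(2·6.573) = 1.53948 − 1.21510 = 0.324379.
h = 0.324379² = 0.105222 m.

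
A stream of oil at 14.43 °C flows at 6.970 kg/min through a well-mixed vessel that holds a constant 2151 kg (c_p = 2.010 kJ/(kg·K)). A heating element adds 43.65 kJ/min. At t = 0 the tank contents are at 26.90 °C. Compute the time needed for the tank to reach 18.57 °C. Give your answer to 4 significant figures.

M c_p dT/dt = ṁ c_p (T_in − T) + Q̇.
τ = M/ṁ = 308.608 min; T_ss = T_in + Q̇/(ṁ c_p) = 17.5457 °C.
T(t) = T_ss + (T₀ − T_ss) e^(−t/τ). Set T = 18.57:
e^(−t/τ) = (18.57 − 17.5457)/(26.90 − 17.5457) = 0.109501
t = −308.608 · ln(0.109501) = 682.588 min.

682.6 min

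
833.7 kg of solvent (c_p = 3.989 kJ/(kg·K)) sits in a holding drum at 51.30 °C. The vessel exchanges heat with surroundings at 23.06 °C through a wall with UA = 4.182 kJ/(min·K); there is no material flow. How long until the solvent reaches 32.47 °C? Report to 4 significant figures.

M c_p dT/dt = −UA(T − T_amb).
τ = M c_p/UA = 795.225 min; T_ss = T_amb = 23.0600 °C.
T(t) = T_ss + (T₀ − T_ss)e^(−t/τ); set T = 32.47:
t = −τ ln[(T − T_ss)/(T₀ − T_ss)] = −795.225 · ln(0.333215) = 873.925 min.

873.9 min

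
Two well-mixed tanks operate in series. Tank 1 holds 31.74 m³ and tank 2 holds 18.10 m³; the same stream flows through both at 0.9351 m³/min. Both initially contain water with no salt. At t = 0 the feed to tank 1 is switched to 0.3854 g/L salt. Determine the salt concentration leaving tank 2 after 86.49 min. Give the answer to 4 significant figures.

0.3211 g/L

Each tank obeys Vᵢ dCᵢ/dt = Q(Cᵢ₋₁ − Cᵢ), so τᵢ = Vᵢ/Q.
τ₁ = 31.74/0.9351 = 33.9429 min; τ₂ = 18.10/0.9351 = 19.3562 min.
Solving the cascade with C₁(0)=C₂(0)=0 gives C₂(t) = C_in[1 − (τ₁ e^(−t/τ₁) − τ₂ e^(−t/τ₂))/(τ₁ − τ₂)].
At t = 86.49: e^(−t/τ₁) = 0.0782299, e^(−t/τ₂) = 0.0114664.
C₂ = 0.3854·[1 − (33.9429·0.0782299 − 19.3562·0.0114664)/(14.5867)] = 0.3854·0.833176 = 0.321106 g/L.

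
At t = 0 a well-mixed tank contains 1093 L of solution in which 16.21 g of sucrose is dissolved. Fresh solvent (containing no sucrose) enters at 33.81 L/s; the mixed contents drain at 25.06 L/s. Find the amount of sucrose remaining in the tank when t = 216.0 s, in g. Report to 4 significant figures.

0.9141 g

Let m(t) be the amount of sucrose. Volume: V(t) = V₀ + (Q_in − Q_out) t = 1093 + 8.75000 t; V(216.0) = 2983.00 L.
Solute balance: dm/dt = 0 − Q_out C = −Q_out m/V(t).
dm/m = −Q_out dt/(V₀ + 8.75000 t); integrating gives ln(m/m₀) = −(Q_out/(Q_in−Q_out)) ln(V/V₀).
m = m₀ (V₀/V)^(Q_out/(Q_in−Q_out)) = 16.21 × (1093/2983.00)^(2.86400) = 0.914080 g.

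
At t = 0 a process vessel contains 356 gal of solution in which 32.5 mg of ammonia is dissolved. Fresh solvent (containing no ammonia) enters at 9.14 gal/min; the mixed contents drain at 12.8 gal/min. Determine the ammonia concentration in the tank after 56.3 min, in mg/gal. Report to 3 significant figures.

Total volume: dV/dt = Q_in − Q_out = -3.6600 gal/min, so V(t) = 356 − 3.6600 t and V(56.3) = 149.94 gal.
Species balance (pure solvent in): dm/dt = −Q_out · m/V(t).
dm/m = −Q_out dt/(V₀ − 3.6600 t); integrating gives ln(m/m₀) = −(Q_out/(Q_in−Q_out)) ln(V/V₀).
m = m₀ (V₀/V)^(Q_out/(Q_in−Q_out)) = 32.5 × (356/149.94)^(-3.4973) = 1.5797 mg.
C = m/V = 1.5797/149.94 = 0.010535 mg/gal.

0.0105 mg/gal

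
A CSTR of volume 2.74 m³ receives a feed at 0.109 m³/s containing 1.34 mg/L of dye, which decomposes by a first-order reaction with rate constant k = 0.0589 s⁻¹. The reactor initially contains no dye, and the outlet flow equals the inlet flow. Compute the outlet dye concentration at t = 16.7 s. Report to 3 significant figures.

Accumulation = in − out − consumed: V dC/dt = Q C_in − Q C − k V C.
This is linear with rate a = Q/V + k = 0.098681 s⁻¹.
C_ss = Q C_in/(Q + kV) = 0.54019 mg/L; C(t) = C_ss + (C₀ − C_ss) e^(−a t).
C(16.7) = 0.54019 + (-0.54019)·e^(−0.098681·16.7) = 0.54019 + (-0.54019)·0.19244 = 0.43624 mg/L.

0.436 mg/L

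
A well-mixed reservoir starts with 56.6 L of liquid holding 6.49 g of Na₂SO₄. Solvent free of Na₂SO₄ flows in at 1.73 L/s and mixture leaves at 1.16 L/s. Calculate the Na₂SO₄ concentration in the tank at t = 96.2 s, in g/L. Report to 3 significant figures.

0.0147 g/L

Total volume: dV/dt = Q_in − Q_out = 0.57000 L/s, so V(t) = 56.6 + 0.57000 t and V(96.2) = 111.43 L.
Solute balance: dm/dt = 0 − Q_out C = −Q_out m/V(t).
Separate: dm/m = −Q_out dt/V(t) ⇒ ln(m/m₀) = −(Q_out/(Q_in−Q_out)) ln(V/V₀).
m = m₀ (V₀/V)^(Q_out/(Q_in−Q_out)) = 6.49 × (56.6/111.43)^(2.0351) = 1.6350 g.
C = m/V = 1.6350/111.43 = 0.014672 g/L.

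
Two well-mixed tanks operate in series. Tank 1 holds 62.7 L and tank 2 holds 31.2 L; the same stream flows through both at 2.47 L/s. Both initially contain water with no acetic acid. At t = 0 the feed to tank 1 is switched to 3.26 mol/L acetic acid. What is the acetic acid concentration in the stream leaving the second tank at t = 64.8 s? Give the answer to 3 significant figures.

2.77 mol/L

Each tank obeys Vᵢ dCᵢ/dt = Q(Cᵢ₋₁ − Cᵢ), so τᵢ = Vᵢ/Q.
τ₁ = 62.7/2.47 = 25.385 s; τ₂ = 31.2/2.47 = 12.632 s.
Tank 1: C₁ = C_in(1 − e^(−t/τ₁)). Tank 2 (τ₁ ≠ τ₂): C₂ = C_in[1 − (τ₁ e^(−t/τ₁) − τ₂ e^(−t/τ₂))/(τ₁ − τ₂)].
At t = 64.8: e^(−t/τ₁) = 0.077869, e^(−t/τ₂) = 0.0059166.
C₂ = 3.26·[1 − (25.385·0.077869 − 12.632·0.0059166)/(12.753)] = 3.26·0.85086 = 2.7738 mol/L.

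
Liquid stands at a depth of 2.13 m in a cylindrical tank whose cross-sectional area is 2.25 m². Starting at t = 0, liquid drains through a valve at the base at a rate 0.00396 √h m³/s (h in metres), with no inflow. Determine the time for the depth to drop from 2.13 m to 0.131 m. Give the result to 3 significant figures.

1250 s

A dh/dt = −Q_out = −0.00396 √h.
∫ h^(−1/2) dh = −(0.00396/A) ∫ dt, giving 2√h = 2√h₀ − (0.00396/A) t.
t = 2A(√h₀ − √h)/0.00396 = 2·2.25·(√2.13 − √0.131)/0.00396
  = 4.5000 × (1.4595 − 0.36194) / 0.00396 = 1247.2 s.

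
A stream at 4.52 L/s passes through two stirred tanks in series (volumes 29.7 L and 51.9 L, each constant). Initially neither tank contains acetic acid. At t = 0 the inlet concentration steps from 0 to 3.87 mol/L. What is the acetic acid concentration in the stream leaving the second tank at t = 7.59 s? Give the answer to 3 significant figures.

Each tank obeys Vᵢ dCᵢ/dt = Q(Cᵢ₋₁ − Cᵢ), so τᵢ = Vᵢ/Q.
τ₁ = 29.7/4.52 = 6.5708 s; τ₂ = 51.9/4.52 = 11.482 s.
Solving the cascade with C₁(0)=C₂(0)=0 gives C₂(t) = C_in[1 − (τ₁ e^(−t/τ₁) − τ₂ e^(−t/τ₂))/(τ₁ − τ₂)].
At t = 7.59: e^(−t/τ₁) = 0.31502, e^(−t/τ₂) = 0.51633.
C₂ = 3.87·[1 − (6.5708·0.31502 − 11.482·0.51633)/(-4.9115)] = 3.87·0.21436 = 0.82959 mol/L.

0.830 mol/L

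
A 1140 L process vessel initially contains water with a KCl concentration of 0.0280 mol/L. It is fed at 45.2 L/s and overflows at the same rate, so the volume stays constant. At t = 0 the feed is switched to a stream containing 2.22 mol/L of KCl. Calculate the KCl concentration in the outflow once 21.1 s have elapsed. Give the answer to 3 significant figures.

Unsteady species balance (constant V, well mixed): V dC/dt = Q(C_in − C).
Rewrite as dC/dt + C/τ = C_in/τ, τ = V/Q = 25.221 s.
C approaches C_in exponentially: C(t) = C_in + (C₀ − C_in) e^(−t/τ).
C(21.1) = 2.22 + (0.0280 − 2.22)·e^(−21.1/25.221) = 2.22 + (-2.1920)·0.43318 = 1.2705 mol/L.

1.27 mol/L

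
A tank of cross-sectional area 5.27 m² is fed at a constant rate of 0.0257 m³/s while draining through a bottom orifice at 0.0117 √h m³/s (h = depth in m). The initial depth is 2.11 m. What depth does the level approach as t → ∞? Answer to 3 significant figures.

Level balance: A dh/dt = 0.0257 − 0.0117 √h. Setting dh/dt = 0:
Q_in = 0.0117 √h_ss ⇒ √h_ss = 0.0257/0.0117 = 2.1966.
h_ss = 2.1966² = 4.8250 m. (Since h₀ = 2.11 m < h_ss, the level will rise toward this value.)

4.82 m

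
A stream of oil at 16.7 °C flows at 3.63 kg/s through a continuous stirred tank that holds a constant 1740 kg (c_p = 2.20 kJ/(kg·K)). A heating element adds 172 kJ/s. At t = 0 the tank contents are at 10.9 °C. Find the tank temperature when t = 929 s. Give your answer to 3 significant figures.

34.3 °C

First-law balance (no shaft work): M c_p dT/dt = ṁ c_p (T_in − T) + 172.
Rearrange: dT/dt = (T_ss − T)/τ with τ = M/ṁ = 479.34 s and T_ss = T_in + Q̇/(ṁ c_p) = 38.238 °C.
Integrating: T(t) = T_ss + (T₀ − T_ss) e^(−t/τ).
T(929) = 38.238 + (-27.338)·e^(−929/479.34) = 38.238 + (-27.338)·0.14398 = 34.302 °C.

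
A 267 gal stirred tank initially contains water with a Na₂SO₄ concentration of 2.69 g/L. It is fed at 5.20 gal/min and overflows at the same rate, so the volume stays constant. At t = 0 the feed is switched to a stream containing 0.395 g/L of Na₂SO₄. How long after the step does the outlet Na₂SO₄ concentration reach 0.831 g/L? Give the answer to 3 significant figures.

Mass balance on the solute (V constant): V dC/dt = Q(C_in − C), so τ = V/Q = 51.346 min.
C(t) = C_in + (C₀ − C_in) e^(−t/τ). Set C = 0.831 and solve for t:
e^(−t/τ) = (C − C_in)/(C₀ − C_in) = (0.831 − 0.395)/(2.69 − 0.395) = 0.18998
t = −τ ln(…) = 51.346 × 1.6608 = 85.278 min.

85.3 min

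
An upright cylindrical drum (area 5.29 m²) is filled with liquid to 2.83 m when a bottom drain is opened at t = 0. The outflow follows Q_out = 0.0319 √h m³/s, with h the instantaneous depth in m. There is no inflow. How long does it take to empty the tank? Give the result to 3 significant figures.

558 s

Unsteady balance on liquid volume: A dh/dt = −0.0319 √h.
Separate and integrate: 2(√h − √h₀) = −(0.0319/A) t.
Set h = 0: 2√h₀ = (0.0319/A) t_empty ⇒ t_empty = 2A√h₀/0.0319.
t_empty = 2·5.29·√2.83/0.0319 = 10.580·1.6823/0.0319 = 557.94 s.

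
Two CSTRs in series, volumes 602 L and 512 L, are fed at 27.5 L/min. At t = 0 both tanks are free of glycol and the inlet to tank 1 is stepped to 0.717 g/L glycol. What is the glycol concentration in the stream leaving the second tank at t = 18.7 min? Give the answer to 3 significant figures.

0.170 g/L

Time constants: τᵢ = Vᵢ/Q for each well-mixed tank.
τ₁ = 602/27.5 = 21.891 min; τ₂ = 512/27.5 = 18.618 min.
Tank 1: C₁ = C_in(1 − e^(−t/τ₁)). Tank 2 (τ₁ ≠ τ₂): C₂ = C_in[1 − (τ₁ e^(−t/τ₁) − τ₂ e^(−t/τ₂))/(τ₁ − τ₂)].
At t = 18.7: e^(−t/τ₁) = 0.42561, e^(−t/τ₂) = 0.36627.
C₂ = 0.717·[1 − (21.891·0.42561 − 18.618·0.36627)/(3.2727)] = 0.717·0.23680 = 0.16979 g/L.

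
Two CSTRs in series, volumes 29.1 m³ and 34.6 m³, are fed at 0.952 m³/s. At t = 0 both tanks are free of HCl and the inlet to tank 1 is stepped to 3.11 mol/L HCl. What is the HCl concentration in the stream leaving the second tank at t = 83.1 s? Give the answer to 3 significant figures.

2.21 mol/L

Time constants: τᵢ = Vᵢ/Q for each well-mixed tank.
τ₁ = 29.1/0.952 = 30.567 s; τ₂ = 34.6/0.952 = 36.345 s.
Tank 1: C₁ = C_in(1 − e^(−t/τ₁)). Tank 2 (τ₁ ≠ τ₂): C₂ = C_in[1 − (τ₁ e^(−t/τ₁) − τ₂ e^(−t/τ₂))/(τ₁ − τ₂)].
At t = 83.1: e^(−t/τ₁) = 0.065967, e^(−t/τ₂) = 0.10163.
C₂ = 3.11·[1 − (30.567·0.065967 − 36.345·0.10163)/(-5.7773)] = 3.11·0.70970 = 2.2072 mol/L.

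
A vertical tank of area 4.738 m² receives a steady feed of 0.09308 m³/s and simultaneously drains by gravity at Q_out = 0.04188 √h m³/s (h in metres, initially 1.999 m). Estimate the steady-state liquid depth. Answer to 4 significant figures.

A dh/dt = Q_in − 0.04188 √h. Steady state requires inflow = outflow:
Q_in = 0.04188 √h_ss ⇒ √h_ss = 0.09308/0.04188 = 2.22254.
h_ss = 2.22254² = 4.93969 m. (Since h₀ = 1.999 m < h_ss, the level will rise toward this value.)

4.940 m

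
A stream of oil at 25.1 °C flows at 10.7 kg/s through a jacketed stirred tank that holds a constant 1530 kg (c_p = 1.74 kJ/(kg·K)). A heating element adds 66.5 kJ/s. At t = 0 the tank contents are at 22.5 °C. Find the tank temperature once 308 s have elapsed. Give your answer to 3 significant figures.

M c_p dT/dt = ṁ c_p (T_in − T) + Q̇.
Rearrange: dT/dt = (T_ss − T)/τ with τ = M/ṁ = 142.99 s and T_ss = T_in + Q̇/(ṁ c_p) = 28.672 °C.
Integrating: T(t) = T_ss + (T₀ − T_ss) e^(−t/τ).
T(308) = 28.672 + (-6.1718)·e^(−308/142.99) = 28.672 + (-6.1718)·0.11602 = 27.956 °C.

28.0 °C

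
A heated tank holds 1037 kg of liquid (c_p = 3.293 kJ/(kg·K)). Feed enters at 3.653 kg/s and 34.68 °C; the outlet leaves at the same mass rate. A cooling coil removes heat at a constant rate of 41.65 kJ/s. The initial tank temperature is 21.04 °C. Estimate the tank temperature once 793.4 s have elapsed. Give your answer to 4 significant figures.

30.60 °C

M c_p dT/dt = ṁ c_p (T_in − T) − Q̇.
Rearrange: dT/dt = (T_ss − T)/τ with τ = M/ṁ = 283.876 s and T_ss = T_in − Q̇/(ṁ c_p) = 31.2176 °C.
T approaches T_ss exponentially: T(t) = T_ss + (T₀ − T_ss) e^(−t/τ).
T(793.4) = 31.2176 + (-10.1776)·e^(−793.4/283.876) = 31.2176 + (-10.1776)·0.0611222 = 30.5955 °C.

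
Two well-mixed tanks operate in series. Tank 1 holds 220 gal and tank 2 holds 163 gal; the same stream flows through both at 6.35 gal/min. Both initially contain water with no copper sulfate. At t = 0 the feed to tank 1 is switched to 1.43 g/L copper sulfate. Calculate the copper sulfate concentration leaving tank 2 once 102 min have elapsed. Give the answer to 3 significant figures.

Each tank obeys Vᵢ dCᵢ/dt = Q(Cᵢ₋₁ − Cᵢ), so τᵢ = Vᵢ/Q.
τ₁ = 220/6.35 = 34.646 min; τ₂ = 163/6.35 = 25.669 min.
Solving the cascade with C₁(0)=C₂(0)=0 gives C₂(t) = C_in[1 − (τ₁ e^(−t/τ₁) − τ₂ e^(−t/τ₂))/(τ₁ − τ₂)].
At t = 102: e^(−t/τ₁) = 0.052650, e^(−t/τ₂) = 0.018805.
C₂ = 1.43·[1 − (34.646·0.052650 − 25.669·0.018805)/(8.9764)] = 1.43·0.85057 = 1.2163 g/L.

1.22 g/L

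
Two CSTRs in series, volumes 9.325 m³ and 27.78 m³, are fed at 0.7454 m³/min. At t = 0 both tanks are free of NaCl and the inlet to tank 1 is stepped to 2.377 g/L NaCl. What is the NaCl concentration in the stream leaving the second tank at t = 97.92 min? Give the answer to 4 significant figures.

Time constants: τᵢ = Vᵢ/Q for each well-mixed tank.
τ₁ = 9.325/0.7454 = 12.5101 min; τ₂ = 27.78/0.7454 = 37.2686 min.
Solving the cascade with C₁(0)=C₂(0)=0 gives C₂(t) = C_in[1 − (τ₁ e^(−t/τ₁) − τ₂ e^(−t/τ₂))/(τ₁ − τ₂)].
At t = 97.92: e^(−t/τ₁) = 0.000398701, e^(−t/τ₂) = 0.0722651.
C₂ = 2.377·[1 − (12.5101·0.000398701 − 37.2686·0.0722651)/(-24.7585)] = 2.377·0.891422 = 2.11891 g/L.

2.119 g/L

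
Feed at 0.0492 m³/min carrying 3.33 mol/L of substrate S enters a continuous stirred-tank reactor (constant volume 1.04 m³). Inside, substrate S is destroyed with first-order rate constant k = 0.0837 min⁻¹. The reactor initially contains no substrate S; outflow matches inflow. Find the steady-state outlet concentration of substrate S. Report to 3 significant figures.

V dC/dt = Q(C_in − C) − k V C.
At steady state: 0 = Q C_in − (Q + kV) C_ss, so C_ss = Q C_in/(Q + kV).
C_ss = 0.0492·3.33/(0.0492 + 0.0837·1.04) = 0.16384/0.13625 = 1.2025 mol/L.

1.20 mol/L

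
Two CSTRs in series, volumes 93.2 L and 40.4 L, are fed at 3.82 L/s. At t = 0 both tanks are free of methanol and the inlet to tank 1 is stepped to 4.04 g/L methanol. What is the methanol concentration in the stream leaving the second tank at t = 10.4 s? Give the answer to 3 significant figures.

0.540 g/L

Time constants: τᵢ = Vᵢ/Q for each well-mixed tank.
τ₁ = 93.2/3.82 = 24.398 s; τ₂ = 40.4/3.82 = 10.576 s.
Solving the cascade with C₁(0)=C₂(0)=0 gives C₂(t) = C_in[1 − (τ₁ e^(−t/τ₁) − τ₂ e^(−t/τ₂))/(τ₁ − τ₂)].
At t = 10.4: e^(−t/τ₁) = 0.65294, e^(−t/τ₂) = 0.37405.
C₂ = 4.04·[1 − (24.398·0.65294 − 10.576·0.37405)/(13.822)] = 4.04·0.13366 = 0.54000 g/L.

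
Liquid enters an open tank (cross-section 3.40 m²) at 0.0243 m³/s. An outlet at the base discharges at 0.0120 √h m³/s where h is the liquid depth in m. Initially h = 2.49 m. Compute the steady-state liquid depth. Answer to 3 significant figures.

4.10 m

Mass balance (ρ constant): A dh/dt = Q_in − 0.0120 √h. At steady state dh/dt = 0:
Q_in = 0.0120 √h_ss ⇒ √h_ss = 0.0243/0.0120 = 2.0250.
h_ss = 2.0250² = 4.1006 m. (Since h₀ = 2.49 m < h_ss, the level will rise toward this value.)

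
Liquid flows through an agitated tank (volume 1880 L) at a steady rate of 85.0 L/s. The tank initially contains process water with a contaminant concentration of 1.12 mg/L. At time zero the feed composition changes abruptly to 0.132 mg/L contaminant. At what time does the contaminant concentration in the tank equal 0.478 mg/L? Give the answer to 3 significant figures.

Species balance: V dC/dt = Q(C_in − C) ⇒ τ = V/Q = 22.118 s.
C(t) = C_in + (C₀ − C_in) e^(−t/τ). Set C = 0.478 and solve for t:
e^(−t/τ) = (C − C_in)/(C₀ − C_in) = (0.478 − 0.132)/(1.12 − 0.132) = 0.35020
t = −τ ln(…) = 22.118 × 1.0492 = 23.207 s.

23.2 s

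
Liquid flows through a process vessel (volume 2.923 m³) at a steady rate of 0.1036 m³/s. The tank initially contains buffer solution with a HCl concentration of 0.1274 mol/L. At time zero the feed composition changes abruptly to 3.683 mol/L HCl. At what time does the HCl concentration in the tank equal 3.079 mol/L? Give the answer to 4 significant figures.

50.02 s

Transient balance on the dissolved component: V dC/dt = Q(C_in − C), so τ = V/Q = 28.2143 s.
C(t) = C_in + (C₀ − C_in) e^(−t/τ). Set C = 3.079 and solve for t:
e^(−t/τ) = (C − C_in)/(C₀ − C_in) = (3.079 − 3.683)/(0.1274 − 3.683) = 0.169873
t = −τ ln(…) = 28.2143 × 1.77270 = 50.0156 s.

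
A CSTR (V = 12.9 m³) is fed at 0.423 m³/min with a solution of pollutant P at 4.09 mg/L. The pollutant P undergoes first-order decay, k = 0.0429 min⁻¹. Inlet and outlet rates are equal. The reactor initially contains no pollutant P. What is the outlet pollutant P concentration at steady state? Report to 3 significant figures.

V dC/dt = Q(C_in − C) − k V C.
At steady state: 0 = Q C_in − (Q + kV) C_ss, so C_ss = Q C_in/(Q + kV).
C_ss = 0.423·4.09/(0.423 + 0.0429·12.9) = 1.7301/0.97641 = 1.7719 mg/L.

1.77 mg/L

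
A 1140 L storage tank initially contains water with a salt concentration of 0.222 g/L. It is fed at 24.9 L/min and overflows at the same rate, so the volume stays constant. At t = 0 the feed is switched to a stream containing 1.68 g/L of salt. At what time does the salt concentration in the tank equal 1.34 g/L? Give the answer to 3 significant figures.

66.7 min

Transient balance on the dissolved component: V dC/dt = Q(C_in − C), so τ = V/Q = 45.783 min.
C(t) = C_in + (C₀ − C_in) e^(−t/τ). Set C = 1.34 and solve for t:
e^(−t/τ) = (C − C_in)/(C₀ − C_in) = (1.34 − 1.68)/(0.222 − 1.68) = 0.23320
t = −τ ln(…) = 45.783 × 1.4559 = 66.655 min.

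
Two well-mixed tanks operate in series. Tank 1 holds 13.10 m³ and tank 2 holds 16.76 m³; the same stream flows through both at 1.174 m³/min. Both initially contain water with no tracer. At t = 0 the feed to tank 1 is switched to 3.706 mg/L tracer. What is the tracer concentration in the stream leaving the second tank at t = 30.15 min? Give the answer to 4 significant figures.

Species balance on tank i: dCᵢ/dt = (Cᵢ₋₁ − Cᵢ)/τᵢ with τᵢ = Vᵢ/Q.
τ₁ = 13.10/1.174 = 11.1584 min; τ₂ = 16.76/1.174 = 14.2760 min.
Tank 1: C₁ = C_in(1 − e^(−t/τ₁)). Tank 2 (τ₁ ≠ τ₂): C₂ = C_in[1 − (τ₁ e^(−t/τ₁) − τ₂ e^(−t/τ₂))/(τ₁ − τ₂)].
At t = 30.15: e^(−t/τ₁) = 0.0670717, e^(−t/τ₂) = 0.121003.
C₂ = 3.706·[1 − (11.1584·0.0670717 − 14.2760·0.121003)/(-3.11755)] = 3.706·0.685964 = 2.54218 mg/L.

2.542 mg/L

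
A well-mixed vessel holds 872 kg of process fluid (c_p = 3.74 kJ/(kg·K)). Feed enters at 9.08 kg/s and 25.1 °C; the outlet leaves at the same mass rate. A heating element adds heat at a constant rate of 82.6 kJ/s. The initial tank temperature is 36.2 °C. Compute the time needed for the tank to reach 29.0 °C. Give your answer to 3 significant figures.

First-law balance (no shaft work): M c_p dT/dt = ṁ c_p (T_in − T) + 82.6.
τ = M/ṁ = 96.035 s; T_ss = T_in + Q̇/(ṁ c_p) = 27.532 °C.
T(t) = T_ss + (T₀ − T_ss) e^(−t/τ). Set T = 29.0:
e^(−t/τ) = (29.0 − 27.532)/(36.2 − 27.532) = 0.16933
t = −96.035 · ln(0.16933) = 170.55 s.

171 s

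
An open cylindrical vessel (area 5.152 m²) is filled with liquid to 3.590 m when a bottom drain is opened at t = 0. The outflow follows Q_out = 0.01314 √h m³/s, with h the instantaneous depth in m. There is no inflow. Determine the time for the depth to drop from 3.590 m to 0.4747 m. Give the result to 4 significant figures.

With no inflow, A dh/dt = −0.01314 √h.
Separate and integrate: 2(√h − √h₀) = −(0.01314/A) t.
t = 2A(√h₀ − √h)/0.01314 = 2·5.152·(√3.590 − √0.4747)/0.01314
  = 10.3040 × (1.89473 − 0.688985) / 0.01314 = 945.509 s.

945.5 s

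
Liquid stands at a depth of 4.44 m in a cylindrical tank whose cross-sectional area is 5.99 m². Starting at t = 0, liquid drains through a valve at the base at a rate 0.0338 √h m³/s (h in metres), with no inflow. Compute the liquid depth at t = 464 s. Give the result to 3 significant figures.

With no inflow, A dh/dt = −0.0338 √h.
This is separable: 2 d(√h)/dt = −0.0338/A, so √h = √h₀ − (0.0338/(2A)) t.
√h = √4.44 − 0.0338·464/(2·5.99) = 2.1071 − 1.3091 = 0.79802.
h = 0.79802² = 0.63683 m.

0.637 m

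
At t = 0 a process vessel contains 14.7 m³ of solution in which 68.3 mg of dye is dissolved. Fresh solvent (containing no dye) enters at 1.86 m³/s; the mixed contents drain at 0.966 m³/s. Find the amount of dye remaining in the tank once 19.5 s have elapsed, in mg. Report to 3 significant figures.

Let m(t) be the amount of dye. Volume: V(t) = V₀ + (Q_in − Q_out) t = 14.7 + 0.89400 t; V(19.5) = 32.133 m³.
No dye enters, so dm/dt = −Q_out · (m/V).
dm/m = −Q_out dt/(V₀ + 0.89400 t); integrating gives ln(m/m₀) = −(Q_out/(Q_in−Q_out)) ln(V/V₀).
m = m₀ (V₀/V)^(Q_out/(Q_in−Q_out)) = 68.3 × (14.7/32.133)^(1.0805) = 29.338 mg.

29.3 mg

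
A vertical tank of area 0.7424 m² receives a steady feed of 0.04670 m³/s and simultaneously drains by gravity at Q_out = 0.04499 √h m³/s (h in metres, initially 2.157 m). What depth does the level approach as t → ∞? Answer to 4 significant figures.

1.077 m

Accumulation of liquid (constant cross-section A): A dh/dt = Q_in − 0.04499 √h. At steady state dh/dt = 0:
Q_in = 0.04499 √h_ss ⇒ √h_ss = 0.04670/0.04499 = 1.03801.
h_ss = 1.03801² = 1.07746 m. (Since h₀ = 2.157 m > h_ss, the level will fall toward this value.)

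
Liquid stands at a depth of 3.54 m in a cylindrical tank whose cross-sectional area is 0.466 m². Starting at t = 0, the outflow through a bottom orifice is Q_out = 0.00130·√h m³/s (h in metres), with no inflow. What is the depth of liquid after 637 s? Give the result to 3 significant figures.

Accumulation of liquid (constant cross-section A): A dh/dt = −0.00130 √h.
This is separable: 2 d(√h)/dt = −0.00130/A, so √h = √h₀ − (0.00130/(2A)) t.
√h = √3.54 − 0.00130·637/(2·0.466) = 1.8815 − 0.88852 = 0.99297.
h = 0.99297² = 0.98599 m.

0.986 m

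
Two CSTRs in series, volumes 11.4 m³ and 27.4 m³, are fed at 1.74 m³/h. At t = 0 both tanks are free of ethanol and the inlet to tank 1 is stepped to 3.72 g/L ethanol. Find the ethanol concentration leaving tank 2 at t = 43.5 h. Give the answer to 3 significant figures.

Time constants: τᵢ = Vᵢ/Q for each well-mixed tank.
τ₁ = 11.4/1.74 = 6.5517 h; τ₂ = 27.4/1.74 = 15.747 h.
Tank 1: C₁ = C_in(1 − e^(−t/τ₁)). Tank 2 (τ₁ ≠ τ₂): C₂ = C_in[1 − (τ₁ e^(−t/τ₁) − τ₂ e^(−t/τ₂))/(τ₁ − τ₂)].
At t = 43.5: e^(−t/τ₁) = 0.0013077, e^(−t/τ₂) = 0.063139.
C₂ = 3.72·[1 − (6.5517·0.0013077 − 15.747·0.063139)/(-9.1954)] = 3.72·0.89281 = 3.3212 g/L.

3.32 g/L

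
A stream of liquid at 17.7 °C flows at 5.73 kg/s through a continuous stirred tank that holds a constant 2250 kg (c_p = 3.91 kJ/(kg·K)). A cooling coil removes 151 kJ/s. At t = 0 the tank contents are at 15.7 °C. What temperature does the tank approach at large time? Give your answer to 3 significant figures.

Energy balance: M c_p dT/dt = ṁ c_p (T_in − T) − 151.
At steady state dT/dt = 0 ⇒ T_ss = T_in − Q̇/(ṁ c_p) = 17.7 − 151/(5.73·3.91) = 10.960 °C.

11.0 °C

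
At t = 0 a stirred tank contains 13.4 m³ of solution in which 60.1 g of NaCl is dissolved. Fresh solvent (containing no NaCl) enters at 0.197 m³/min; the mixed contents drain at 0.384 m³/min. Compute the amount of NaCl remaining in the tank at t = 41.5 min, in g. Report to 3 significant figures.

10.2 g

Let m(t) be the amount of NaCl. Volume: V(t) = V₀ + (Q_in − Q_out) t = 13.4 − 0.18700 t; V(41.5) = 5.6395 m³.
No NaCl enters, so dm/dt = −Q_out · (m/V).
Separate: dm/m = −Q_out dt/V(t) ⇒ ln(m/m₀) = −(Q_out/(Q_in−Q_out)) ln(V/V₀).
m = m₀ (V₀/V)^(Q_out/(Q_in−Q_out)) = 60.1 × (13.4/5.6395)^(-2.0535) = 10.164 g.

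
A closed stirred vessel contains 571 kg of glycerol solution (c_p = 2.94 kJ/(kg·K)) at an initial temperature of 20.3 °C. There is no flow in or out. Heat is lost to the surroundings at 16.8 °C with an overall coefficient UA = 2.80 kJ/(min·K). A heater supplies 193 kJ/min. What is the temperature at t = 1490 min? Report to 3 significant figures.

Heat balance on the well-mixed liquid: M c_p dT/dt = −UA(T − T_amb) + Q̇.
dT/dt = (T_ss − T)/τ with T_ss = T_amb + Q̇/UA = 16.8 + 193/2.80 = 85.729 °C, τ = M c_p/UA = 571·2.94/2.80 = 599.55 min.
Solution: T(t) = T_ss + (T₀ − T_ss) e^(−t/τ).
T(1490) = 85.729 + (-65.429)·0.083309 = 80.278 °C.

80.3 °C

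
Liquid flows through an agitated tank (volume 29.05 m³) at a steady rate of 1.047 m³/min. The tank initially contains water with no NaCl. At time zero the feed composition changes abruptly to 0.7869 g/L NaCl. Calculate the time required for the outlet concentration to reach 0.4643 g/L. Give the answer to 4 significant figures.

Species balance: V dC/dt = Q(C_in − C) ⇒ τ = V/Q = 27.7459 min.
C(t) = C_in + (C₀ − C_in) e^(−t/τ). Set C = 0.4643 and solve for t:
e^(−t/τ) = (C − C_in)/(C₀ − C_in) = (0.4643 − 0.7869)/(0 − 0.7869) = 0.409963
t = −τ ln(…) = 27.7459 × 0.891688 = 24.7407 min.

24.74 min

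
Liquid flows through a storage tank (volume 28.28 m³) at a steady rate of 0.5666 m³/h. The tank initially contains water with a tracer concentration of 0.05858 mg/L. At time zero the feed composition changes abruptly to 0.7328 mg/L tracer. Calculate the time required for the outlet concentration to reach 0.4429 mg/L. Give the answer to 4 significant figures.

42.13 h

Unsteady species balance (constant V, well mixed): V dC/dt = Q(C_in − C), so τ = V/Q = 49.9118 h.
C(t) = C_in + (C₀ − C_in) e^(−t/τ). Set C = 0.4429 and solve for t:
e^(−t/τ) = (C − C_in)/(C₀ − C_in) = (0.4429 − 0.7328)/(0.05858 − 0.7328) = 0.429978
t = −τ ln(…) = 49.9118 × 0.844020 = 42.1265 h.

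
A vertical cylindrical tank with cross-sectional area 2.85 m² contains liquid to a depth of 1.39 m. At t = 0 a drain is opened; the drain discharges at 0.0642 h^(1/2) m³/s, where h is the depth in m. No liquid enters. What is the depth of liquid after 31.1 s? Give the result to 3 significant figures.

0.687 m

With no inflow, A dh/dt = −0.0642 √h.
This is separable: 2 d(√h)/dt = −0.0642/A, so √h = √h₀ − (0.0642/(2A)) t.
√h = √1.39 − 0.0642·31.1/(2·2.85) = 1.1790 − 0.35028 = 0.82870.
h = 0.82870² = 0.68674 m.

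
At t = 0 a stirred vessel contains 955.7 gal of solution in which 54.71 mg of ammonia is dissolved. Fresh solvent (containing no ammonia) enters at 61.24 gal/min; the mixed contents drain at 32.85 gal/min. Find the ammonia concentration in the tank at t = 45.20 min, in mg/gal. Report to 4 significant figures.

0.009125 mg/gal

Total volume: dV/dt = Q_in − Q_out = 28.3900 gal/min, so V(t) = 955.7 + 28.3900 t and V(45.20) = 2238.93 gal.
Species balance (pure solvent in): dm/dt = −Q_out · m/V(t).
dm/m = −Q_out dt/(V₀ + 28.3900 t); integrating gives ln(m/m₀) = −(Q_out/(Q_in−Q_out)) ln(V/V₀).
m = m₀ (V₀/V)^(Q_out/(Q_in−Q_out)) = 54.71 × (955.7/2238.93)^(1.15710) = 20.4299 mg.
C = m/V = 20.4299/2238.93 = 0.00912486 mg/gal.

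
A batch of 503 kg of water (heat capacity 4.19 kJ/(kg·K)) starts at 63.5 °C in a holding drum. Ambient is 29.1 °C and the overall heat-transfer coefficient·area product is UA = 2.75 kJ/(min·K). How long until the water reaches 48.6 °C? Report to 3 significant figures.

First-law balance (no shaft work): M c_p dT/dt = −UA(T − T_amb).
τ = M c_p/UA = 766.39 min; T_ss = T_amb = 29.100 °C.
T(t) = T_ss + (T₀ − T_ss)e^(−t/τ); set T = 48.6:
t = −τ ln[(T − T_ss)/(T₀ − T_ss)] = −766.39 · ln(0.56686) = 435.03 min.

435 min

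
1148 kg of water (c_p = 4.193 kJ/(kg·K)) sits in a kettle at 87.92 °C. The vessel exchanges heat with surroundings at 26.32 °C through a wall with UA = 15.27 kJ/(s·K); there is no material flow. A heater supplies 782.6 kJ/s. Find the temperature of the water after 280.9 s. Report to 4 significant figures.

Lumped-capacitance energy balance: M c_p dT/dt = UA(T_amb − T) + Q̇.
dT/dt = (T_ss − T)/τ with T_ss = T_amb + Q̇/UA = 26.32 + 782.6/15.27 = 77.5708 °C, τ = M c_p/UA = 1148·4.193/15.27 = 315.230 s.
Solution: T(t) = T_ss + (T₀ − T_ss) e^(−t/τ).
T(280.9) = 77.5708 + (10.3492)·0.410206 = 81.8161 °C.

81.82 °C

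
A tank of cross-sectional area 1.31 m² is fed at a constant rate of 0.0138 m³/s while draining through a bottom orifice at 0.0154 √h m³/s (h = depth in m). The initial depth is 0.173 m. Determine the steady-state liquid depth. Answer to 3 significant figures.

Unsteady balance on liquid volume: A dh/dt = Q_in − 0.0154 √h. At steady state dh/dt = 0:
Q_in = 0.0154 √h_ss ⇒ √h_ss = 0.0138/0.0154 = 0.89610.
h_ss = 0.89610² = 0.80300 m. (Since h₀ = 0.173 m < h_ss, the level will rise toward this value.)

0.803 m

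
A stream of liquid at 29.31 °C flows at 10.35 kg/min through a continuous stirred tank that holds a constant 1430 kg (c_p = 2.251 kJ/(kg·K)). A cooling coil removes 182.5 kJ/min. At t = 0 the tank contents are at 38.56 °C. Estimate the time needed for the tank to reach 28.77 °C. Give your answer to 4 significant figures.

Energy balance: M c_p dT/dt = ṁ c_p (T_in − T) − 182.5.
τ = M/ṁ = 138.164 min; T_ss = T_in − Q̇/(ṁ c_p) = 21.4767 °C.
T(t) = T_ss + (T₀ − T_ss) e^(−t/τ). Set T = 28.77:
e^(−t/τ) = (28.77 − 21.4767)/(38.56 − 21.4767) = 0.426927
t = −138.164 · ln(0.426927) = 117.597 min.

117.6 min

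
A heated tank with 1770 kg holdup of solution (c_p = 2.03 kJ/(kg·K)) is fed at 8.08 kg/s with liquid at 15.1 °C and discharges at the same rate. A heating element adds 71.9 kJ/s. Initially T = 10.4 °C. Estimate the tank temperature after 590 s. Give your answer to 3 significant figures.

First-law balance (no shaft work): M c_p dT/dt = ṁ c_p (T_in − T) + 71.9.
Rearrange: dT/dt = (T_ss − T)/τ with τ = M/ṁ = 219.06 s and T_ss = T_in + Q̇/(ṁ c_p) = 19.484 °C.
This is linear first-order; T(t) = T_ss + (T₀ − T_ss) e^(−t/τ).
T(590) = 19.484 + (-9.0835)·e^(−590/219.06) = 19.484 + (-9.0835)·0.067655 = 18.869 °C.

18.9 °C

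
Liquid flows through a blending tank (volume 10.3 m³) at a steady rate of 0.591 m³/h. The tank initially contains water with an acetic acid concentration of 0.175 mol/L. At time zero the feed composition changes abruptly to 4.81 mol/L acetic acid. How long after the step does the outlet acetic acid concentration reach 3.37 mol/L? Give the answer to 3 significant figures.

Species balance: V dC/dt = Q(C_in − C) ⇒ τ = V/Q = 17.428 h.
C(t) = C_in + (C₀ − C_in) e^(−t/τ). Set C = 3.37 and solve for t:
e^(−t/τ) = (C − C_in)/(C₀ − C_in) = (3.37 − 4.81)/(0.175 − 4.81) = 0.31068
t = −τ ln(…) = 17.428 × 1.1690 = 20.373 h.

20.4 h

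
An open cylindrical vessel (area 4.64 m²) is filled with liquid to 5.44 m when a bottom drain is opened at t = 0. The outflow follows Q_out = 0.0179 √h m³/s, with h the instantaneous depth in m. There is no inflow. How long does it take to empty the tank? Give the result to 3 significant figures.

1210 s

A dh/dt = −Q_out = −0.0179 √h.
Separate and integrate: 2(√h − √h₀) = −(0.0179/A) t.
Set h = 0: 2√h₀ = (0.0179/A) t_empty ⇒ t_empty = 2A√h₀/0.0179.
t_empty = 2·4.64·√5.44/0.0179 = 9.2800·2.3324/0.0179 = 1209.2 s.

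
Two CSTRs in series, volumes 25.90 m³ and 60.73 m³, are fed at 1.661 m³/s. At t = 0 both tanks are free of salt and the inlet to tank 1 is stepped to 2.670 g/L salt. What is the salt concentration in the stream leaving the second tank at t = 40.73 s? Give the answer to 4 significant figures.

Species balance on tank i: dCᵢ/dt = (Cᵢ₋₁ − Cᵢ)/τᵢ with τᵢ = Vᵢ/Q.
τ₁ = 25.90/1.661 = 15.5930 s; τ₂ = 60.73/1.661 = 36.5623 s.
Solving the cascade with C₁(0)=C₂(0)=0 gives C₂(t) = C_in[1 − (τ₁ e^(−t/τ₁) − τ₂ e^(−t/τ₂))/(τ₁ − τ₂)].
At t = 40.73: e^(−t/τ₁) = 0.0733827, e^(−t/τ₂) = 0.328247.
C₂ = 2.670·[1 − (15.5930·0.0733827 − 36.5623·0.328247)/(-20.9693)] = 2.670·0.482233 = 1.28756 g/L.

1.288 g/L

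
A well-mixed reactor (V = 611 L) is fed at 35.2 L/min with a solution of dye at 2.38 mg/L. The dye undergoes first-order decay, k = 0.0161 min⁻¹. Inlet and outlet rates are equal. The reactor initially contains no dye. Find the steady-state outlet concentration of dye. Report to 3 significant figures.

1.86 mg/L

V dC/dt = Q(C_in − C) − k V C.
Steady state (dC/dt = 0): C_ss = Q C_in/(Q + kV) = C_in/(1 + kV/Q).
C_ss = 35.2·2.38/(35.2 + 0.0161·611) = 83.776/45.037 = 1.8602 mg/L.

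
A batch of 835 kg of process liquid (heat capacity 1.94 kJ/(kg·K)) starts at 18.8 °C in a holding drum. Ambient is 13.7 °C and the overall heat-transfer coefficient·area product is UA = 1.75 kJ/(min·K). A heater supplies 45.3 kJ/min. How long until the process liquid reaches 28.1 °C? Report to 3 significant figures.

Lumped-capacitance energy balance: M c_p dT/dt = UA(T_amb − T) + Q̇.
τ = M c_p/UA = 925.66 min; T_ss = T_amb + Q̇/UA = 13.7 + 45.3/1.75 = 39.586 °C.
T(t) = T_ss + (T₀ − T_ss)e^(−t/τ); set T = 28.1:
t = −τ ln[(T − T_ss)/(T₀ − T_ss)] = −925.66 · ln(0.55258) = 549.06 min.

549 min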